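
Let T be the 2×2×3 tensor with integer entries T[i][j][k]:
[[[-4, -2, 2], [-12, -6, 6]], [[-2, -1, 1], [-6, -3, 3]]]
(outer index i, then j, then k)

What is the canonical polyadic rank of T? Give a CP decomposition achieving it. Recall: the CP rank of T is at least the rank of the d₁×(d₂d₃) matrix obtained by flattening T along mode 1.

Lower bound: T ≠ 0 (e.g. T[0,0,0] = -4), so rank(T) ≥ 1.
Upper bound: if T = a (x) b (x) c then every fibre of T is a multiple of the corresponding factor, so read the factors off the fibres through the nonzero entry T[0,0,0] = -4.
The mode-1 fibre T[:,0,0] = [-4, -2] gives a = [2, 1] (primitive direction); the mode-2 fibre T[0,:,0] = [-4, -12] gives b = [1, 3]; then c[k] = T[0,0,k] / (a[0]·b[0]) = [-4, -2, 2] / 2 = [-2, -1, 1].
Expanding [2, 1] (x) [1, 3] (x) [-2, -1, 1] reproduces all 12 entries of T, so T = [2, 1] (x) [1, 3] (x) [-2, -1, 1] and rank(T) ≤ 1.
These bounds meet, so rank(T) = 1.

rank(T) = 1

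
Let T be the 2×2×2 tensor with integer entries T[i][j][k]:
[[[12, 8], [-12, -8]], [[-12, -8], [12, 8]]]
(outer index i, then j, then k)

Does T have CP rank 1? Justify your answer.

If T = a ∘ b ∘ c then every fibre of T is a multiple of the corresponding factor, so read the factors off the fibres through the nonzero entry T[0,0,0] = 12.
The mode-1 fibre T[:,0,0] = [12, -12] gives a = [1, -1] (primitive direction); the mode-2 fibre T[0,:,0] = [12, -12] gives b = [1, -1]; then c[k] = T[0,0,k] / (a[0]·b[0]) = [12, 8] / 1 = [12, 8].
Expanding [1, -1] ∘ [1, -1] ∘ [12, 8] reproduces all 8 entries of T, so T = [1, -1] ∘ [1, -1] ∘ [12, 8] and rank(T) ≤ 1.
Equivalently every frontal slice T[:,:,k] is c[k] times the rank-1 matrix [1, -1] ∘ [1, -1]. So T has rank 1 (it is nonzero).

Yes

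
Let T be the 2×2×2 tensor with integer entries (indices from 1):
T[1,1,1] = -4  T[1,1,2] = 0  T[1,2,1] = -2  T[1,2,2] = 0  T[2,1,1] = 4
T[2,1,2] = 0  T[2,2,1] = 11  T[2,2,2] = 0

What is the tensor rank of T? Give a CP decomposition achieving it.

Lower bound: the mode-2 unfolding of T (rows indexed by j, columns by (i,k) = (1,1), (1,2), (2,1), (2,2)) is [[-4, 0, 4, 0], [-2, 0, 11, 0]].
There the 2×2 minor on rows j ∈ {1, 2}, columns (i,k) ∈ {(1,1), (2,1)} is det [[-4, 4], [-2, 11]] = -36 ≠ 0, so this unfolding has rank ≥ 2; CP rank is at least every unfolding rank, so rank(T) ≥ 2. (Flattening ranks never certify an upper bound on CP rank; for that we must actually write T with 2 rank-1 terms.)
Upper bound — finding two terms. Every mode-3 slice of T is a multiple of one matrix: T[:,:,k] = c[k]·M with c = [1, 0] and M = [[-4, -2], [4, 11]] (rows indexed by i, columns by j). So it suffices to write M as a sum of two rank-1 matrices.
Splitting M by its rows (i = 1, 2), M = [1, 0][-4, -2]ᵀ + [0, 1][4, 11]ᵀ.
Hence T = [1, 0] (x) [-4, -2] (x) [1, 0] + [0, 1] (x) [4, 11] (x) [1, 0], so rank(T) ≤ 2.
These bounds meet, so rank(T) = 2.
Check entry T[1,1,1] = -4: (1)·(-4)·(1) + (0)·(4)·(1) = -4.

rank(T) = 2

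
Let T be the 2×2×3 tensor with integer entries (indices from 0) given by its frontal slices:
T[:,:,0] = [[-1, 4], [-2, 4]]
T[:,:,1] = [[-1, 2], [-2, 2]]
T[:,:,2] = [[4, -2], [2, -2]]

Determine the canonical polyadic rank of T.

3

Lower bound: the mode-3 unfolding of T (rows indexed by k, columns by (i,j) = (0,0), (0,1), (1,0), (1,1)) is [[-1, 4, -2, 4], [-1, 2, -2, 2], [4, -2, 2, -2]].
There the 3×3 minor on rows k ∈ {0, 1, 2}, columns (i,j) ∈ {(0,0), (0,1), (1,0)} is det [[-1, 4, -2], [-1, 2, -2], [4, -2, 2]] = -12 ≠ 0, so this unfolding has rank ≥ 3; CP rank is at least every unfolding rank, so rank(T) ≥ 3. (Unfolding ranks only ever bound the CP rank from below — rank(T) can be strictly larger than all of them — so the matching upper bound has to come from an explicit 3-term decomposition.)
Upper bound: T is a sum of 3 rank-1 terms, T = [1, 1] ⊗ [1, -1] ⊗ [-4, -2, 2] + [1, 1] ⊗ [1, 0] ⊗ [4, 2, 4] + [1, 2] ⊗ [1, 0] ⊗ [-1, -1, -2] (written with every a and b primitive with positive leading entry and the scale carried by c; CP decompositions are not unique, and this one is verified by expanding entrywise), so rank(T) ≤ 3.
These bounds meet, so rank(T) = 3.
Check entry T[1,1,0] = 4: (1)·(-1)·(-4) + (1)·(0)·(4) + (2)·(0)·(-1) = 4.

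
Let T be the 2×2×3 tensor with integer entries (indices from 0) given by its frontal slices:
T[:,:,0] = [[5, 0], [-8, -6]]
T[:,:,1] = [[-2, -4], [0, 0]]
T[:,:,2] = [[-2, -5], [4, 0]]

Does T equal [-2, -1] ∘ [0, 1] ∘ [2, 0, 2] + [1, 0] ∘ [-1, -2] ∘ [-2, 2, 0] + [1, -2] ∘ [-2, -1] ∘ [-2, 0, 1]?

No

Reconstruct entry (0,0,0) from the claimed factors: Σₗ aₗ[0]bₗ[0]cₗ[0] = (-2)·(0)·(2) + (1)·(-1)·(-2) + (1)·(-2)·(-2) = 6, but T[0,0,0] = 5. The claim is false.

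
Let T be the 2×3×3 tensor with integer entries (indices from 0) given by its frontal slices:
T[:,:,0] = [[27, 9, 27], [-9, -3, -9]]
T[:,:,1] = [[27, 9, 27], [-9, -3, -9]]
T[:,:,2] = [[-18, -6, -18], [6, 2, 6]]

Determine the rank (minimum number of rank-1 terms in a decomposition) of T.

1

Lower bound: T ≠ 0 (e.g. T[0,0,0] = 27), so rank(T) ≥ 1.
Upper bound: if T = a (x) b (x) c then every fibre of T is a multiple of the corresponding factor, so read the factors off the fibres through the nonzero entry T[0,0,0] = 27.
The mode-1 fibre T[:,0,0] = [27, -9] gives a = [3, -1] (primitive direction); the mode-2 fibre T[0,:,0] = [27, 9, 27] gives b = [3, 1, 3]; then c[k] = T[0,0,k] / (a[0]·b[0]) = [27, 27, -18] / 9 = [3, 3, -2].
Expanding [3, -1] (x) [3, 1, 3] (x) [3, 3, -2] reproduces all 18 entries of T, so T = [3, -1] (x) [3, 1, 3] (x) [3, 3, -2] and rank(T) ≤ 1.
These bounds meet, so rank(T) = 1.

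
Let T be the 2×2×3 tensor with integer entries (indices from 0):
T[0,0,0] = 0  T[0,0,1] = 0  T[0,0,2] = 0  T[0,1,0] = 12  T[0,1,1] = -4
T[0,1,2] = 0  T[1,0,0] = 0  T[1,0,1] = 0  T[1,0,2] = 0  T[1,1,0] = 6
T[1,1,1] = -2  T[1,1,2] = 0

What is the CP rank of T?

1

Lower bound: T ≠ 0 (e.g. T[0,1,0] = 12), so rank(T) ≥ 1.
Upper bound: if T = a ⊗ b ⊗ c then every fibre of T is a multiple of the corresponding factor, so read the factors off the fibres through the nonzero entry T[0,1,0] = 12.
The mode-1 fibre T[:,1,0] = [12, 6] gives a = (2, 1) (primitive direction); the mode-2 fibre T[0,:,0] = [0, 12] gives b = (0, 1); then c[k] = T[0,1,k] / (a[0]·b[1]) = [12, -4, 0] / 2 = (6, -2, 0).
Expanding (2, 1) ⊗ (0, 1) ⊗ (6, -2, 0) reproduces all 12 entries of T, so T = (2, 1) ⊗ (0, 1) ⊗ (6, -2, 0) and rank(T) ≤ 1.
These bounds meet, so rank(T) = 1.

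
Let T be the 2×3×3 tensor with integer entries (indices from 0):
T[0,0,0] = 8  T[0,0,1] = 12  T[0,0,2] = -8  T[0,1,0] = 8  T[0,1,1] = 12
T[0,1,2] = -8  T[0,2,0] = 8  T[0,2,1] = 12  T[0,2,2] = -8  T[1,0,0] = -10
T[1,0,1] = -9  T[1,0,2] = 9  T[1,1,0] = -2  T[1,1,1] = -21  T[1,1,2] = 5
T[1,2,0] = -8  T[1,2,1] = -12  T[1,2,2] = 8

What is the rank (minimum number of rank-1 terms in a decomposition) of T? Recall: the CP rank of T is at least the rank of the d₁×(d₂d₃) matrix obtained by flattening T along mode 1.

Lower bound: the mode-3 unfolding of T (rows indexed by k, columns by (i,j) = (0,0), (0,1), (0,2), (1,0), (1,1), (1,2)) is [[8, 8, 8, -10, -2, -8], [12, 12, 12, -9, -21, -12], [-8, -8, -8, 9, 5, 8]].
There the 2×2 minor on rows k ∈ {0, 1}, columns (i,j) ∈ {(0,0), (1,0)} is det [[8, -10], [12, -9]] = 48 ≠ 0, so this unfolding has rank ≥ 2; CP rank is at least every unfolding rank, so rank(T) ≥ 2. (Flattening ranks never certify an upper bound on CP rank; for that we must actually write T with 2 rank-1 terms.)
Upper bound — finding two terms. Write S_k = T[:,:,k] for the frontal slices: S₀ = [[8, 8, 8], [-10, -2, -8]], S₁ = [[12, 12, 12], [-9, -21, -12]], S₂ = [[-8, -8, -8], [9, 5, 8]].
If T = a₁ ⊗ b₁ ⊗ c₁ + a₂ ⊗ b₂ ⊗ c₂ then each S_k = c₁[k]·a₁b₁ᵀ + c₂[k]·a₂b₂ᵀ. S₀ and S₁ are linearly independent, so a₁b₁ᵀ and a₂b₂ᵀ must span the same plane of matrices: they are the rank-1 matrices of the form x·S₀ + y·S₁.
The 2×2 minor of x·S₀ + y·S₁ on rows {0,1}, columns {0,1} is 64·x² − 144·y² = 16·(2·x − 3·y)(2·x + 3·y), vanishing at (x:y) = (3:2) and (3:-2).
M₁ = 3·S₀ + 2·S₁ = [[48, 48, 48], [-48, -48, -48]] = 48·(1, -1)(1, 1, 1)ᵀ and M₂ = 3·S₀ − 2·S₁ = [[0, 0, 0], [-12, 36, 0]] = (-12)·(0, 1)(1, -3, 0)ᵀ, so take a₁ = (1, -1), b₁ = (1, 1, 1), a₂ = (0, 1), b₂ = (1, -3, 0).
Each slice is an integer combination of E₁ = a₁b₁ᵀ and E₂ = a₂b₂ᵀ: S₀ = 8·E₁ − 2·E₂, S₁ = 12·E₁ + 3·E₂, S₂ = −8·E₁ + E₂; reading off coefficients, c₁ = (8, 12, -8) and c₂ = (-2, 3, 1).
Hence T = (1, -1) ⊗ (1, 1, 1) ⊗ (8, 12, -8) + (0, 1) ⊗ (1, -3, 0) ⊗ (-2, 3, 1), so rank(T) ≤ 2.
These bounds meet, so rank(T) = 2.
Check entry T[0,2,0] = 8: (1)·(1)·(8) + (0)·(0)·(-2) = 8.

2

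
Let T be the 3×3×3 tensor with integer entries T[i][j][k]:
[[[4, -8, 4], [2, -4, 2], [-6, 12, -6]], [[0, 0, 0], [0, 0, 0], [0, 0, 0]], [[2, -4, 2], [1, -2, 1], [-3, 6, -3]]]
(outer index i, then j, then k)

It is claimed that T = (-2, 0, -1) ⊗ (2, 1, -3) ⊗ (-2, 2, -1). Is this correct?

Reconstruct entry (0,0,0) from the claimed factors: Σₗ aₗ[0]bₗ[0]cₗ[0] = (-2)·(2)·(-2) = 8, but T[0,0,0] = 4. The claim is false.

No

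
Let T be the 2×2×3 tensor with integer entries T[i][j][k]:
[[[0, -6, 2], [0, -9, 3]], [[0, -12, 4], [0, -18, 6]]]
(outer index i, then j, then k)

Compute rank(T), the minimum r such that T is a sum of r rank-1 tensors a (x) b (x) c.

Lower bound: T ≠ 0 (e.g. T[0,0,1] = -6), so rank(T) ≥ 1.
Upper bound: the mode-1 fibre T[:,0,1] = [-6, -12] gives a = [1, 2] (primitive direction); the mode-2 fibre T[0,:,1] = [-6, -9] gives b = [2, 3]; then c[k] = T[0,0,k] / (a[0]·b[0]) = [0, -6, 2] / 2 = [0, -3, 1].
Expanding [1, 2] (x) [2, 3] (x) [0, -3, 1] reproduces all 12 entries of T, so T = [1, 2] (x) [2, 3] (x) [0, -3, 1] and rank(T) ≤ 1.
These bounds meet, so rank(T) = 1.

1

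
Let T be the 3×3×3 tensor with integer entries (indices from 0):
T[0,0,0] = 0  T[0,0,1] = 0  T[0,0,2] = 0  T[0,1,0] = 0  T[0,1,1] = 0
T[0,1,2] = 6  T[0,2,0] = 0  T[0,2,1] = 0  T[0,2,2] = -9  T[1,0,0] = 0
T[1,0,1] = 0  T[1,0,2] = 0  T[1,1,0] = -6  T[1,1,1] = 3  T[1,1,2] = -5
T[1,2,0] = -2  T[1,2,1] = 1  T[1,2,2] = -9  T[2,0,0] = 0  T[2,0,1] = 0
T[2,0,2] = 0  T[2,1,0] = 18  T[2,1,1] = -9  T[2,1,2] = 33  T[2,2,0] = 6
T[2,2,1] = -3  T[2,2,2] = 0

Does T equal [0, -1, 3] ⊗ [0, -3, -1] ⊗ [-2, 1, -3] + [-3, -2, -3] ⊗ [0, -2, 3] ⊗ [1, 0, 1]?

Reconstruct entry (0,1,0) from the claimed factors: Σₗ aₗ[0]bₗ[1]cₗ[0] = (0)·(-3)·(-2) + (-3)·(-2)·(1) = 6, but T[0,1,0] = 0. The claim is false.

No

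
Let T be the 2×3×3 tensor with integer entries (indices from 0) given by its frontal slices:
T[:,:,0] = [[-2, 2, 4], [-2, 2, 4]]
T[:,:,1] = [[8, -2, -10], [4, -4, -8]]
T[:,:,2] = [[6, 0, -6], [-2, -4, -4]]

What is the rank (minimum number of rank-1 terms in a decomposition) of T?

3

Lower bound: in the mode-3 unfolding of T (rows indexed by k, columns by (i,j)) the 3×3 minor on rows k ∈ {0, 1, 2}, columns (i,j) ∈ {(0,0), (0,1), (1,0)} is det [[-2, 2, -2], [8, -2, 4], [6, 0, -2]] = 48 ≠ 0, so that unfolding has rank ≥ 3 and hence rank(T) ≥ 3 (CP rank is at least every unfolding rank, though it can be larger).
Upper bound: T is a sum of 3 rank-1 terms, T = [0, 1] ⊗ [2, 1, 0] ⊗ [0, 0, -2] + [1, 0] ⊗ [2, 1, -1] ⊗ [0, 2, 2] + [1, 1] ⊗ [1, -1, -2] ⊗ [-2, 4, 2] (written with every a and b primitive with positive leading entry and the scale carried by c; CP decompositions are not unique, and this one is verified by expanding entrywise), so rank(T) ≤ 3.
These bounds meet, so rank(T) = 3.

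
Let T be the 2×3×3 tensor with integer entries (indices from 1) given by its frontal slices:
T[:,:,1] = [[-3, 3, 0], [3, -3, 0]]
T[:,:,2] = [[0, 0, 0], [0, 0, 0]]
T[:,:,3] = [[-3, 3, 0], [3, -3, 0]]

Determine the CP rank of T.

Lower bound: T ≠ 0 (e.g. T[1,1,1] = -3), so rank(T) ≥ 1.
Upper bound: the mode-1 fibre T[:,1,1] = [-3, 3] gives a = [1, -1] (primitive direction); the mode-2 fibre T[1,:,1] = [-3, 3, 0] gives b = [1, -1, 0]; then c[k] = T[1,1,k] / (a[1]·b[1]) = [-3, 0, -3] / 1 = [-3, 0, -3].
Expanding [1, -1] (x) [1, -1, 0] (x) [-3, 0, -3] reproduces all 18 entries of T, so T = [1, -1] (x) [1, -1, 0] (x) [-3, 0, -3] and rank(T) ≤ 1.
These bounds meet, so rank(T) = 1.

1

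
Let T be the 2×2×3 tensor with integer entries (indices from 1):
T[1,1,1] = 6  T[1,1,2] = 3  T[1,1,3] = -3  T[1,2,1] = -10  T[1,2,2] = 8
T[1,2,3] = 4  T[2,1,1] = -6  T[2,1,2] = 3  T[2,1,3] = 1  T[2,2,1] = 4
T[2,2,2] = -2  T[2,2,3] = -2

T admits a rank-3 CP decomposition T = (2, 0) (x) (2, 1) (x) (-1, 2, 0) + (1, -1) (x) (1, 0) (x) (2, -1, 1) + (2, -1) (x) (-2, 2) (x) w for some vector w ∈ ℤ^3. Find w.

w = (-2, 1, 1)

Subtract the known terms from T to get the rank-1 residual R = (2, -1) (x) (-2, 2) (x) w, so R[i,j,k] = a[i]·b[j]·w[k]. Pick indices with nonzero a[1]·b[1] = (2)·(-2) = -4. Only the fibre through (1,1,·) is needed: R[1,1,:] = T[1,1,:] − Σₗ aₗ[1]bₗ[1]cₗ = [6, 3, -3] − (2)·(2)·(-1, 2, 0) − (1)·(1)·(2, -1, 1) = [8, -4, -4]. Then w[k] = R[1,1,k] / -4 for each k, giving w = [8, -4, -4] / -4 = (-2, 1, 1).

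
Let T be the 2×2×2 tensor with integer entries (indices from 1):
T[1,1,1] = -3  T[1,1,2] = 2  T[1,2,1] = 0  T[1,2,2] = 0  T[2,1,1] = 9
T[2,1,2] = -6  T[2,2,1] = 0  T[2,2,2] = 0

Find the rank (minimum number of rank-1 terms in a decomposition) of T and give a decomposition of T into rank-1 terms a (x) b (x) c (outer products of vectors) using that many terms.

Lower bound: T ≠ 0 (e.g. T[1,1,1] = -3), so rank(T) ≥ 1.
Upper bound: if T = a (x) b (x) c then every fibre of T is a multiple of the corresponding factor, so read the factors off the fibres through the nonzero entry T[1,1,1] = -3.
The mode-1 fibre T[:,1,1] = [-3, 9] gives a = [1, -3] (primitive direction); the mode-2 fibre T[1,:,1] = [-3, 0] gives b = [1, 0]; then c[k] = T[1,1,k] / (a[1]·b[1]) = [-3, 2] / 1 = [-3, 2].
Expanding [1, -3] (x) [1, 0] (x) [-3, 2] reproduces all 8 entries of T, so T = [1, -3] (x) [1, 0] (x) [-3, 2] and rank(T) ≤ 1.
These bounds meet, so rank(T) = 1.

rank(T) = 1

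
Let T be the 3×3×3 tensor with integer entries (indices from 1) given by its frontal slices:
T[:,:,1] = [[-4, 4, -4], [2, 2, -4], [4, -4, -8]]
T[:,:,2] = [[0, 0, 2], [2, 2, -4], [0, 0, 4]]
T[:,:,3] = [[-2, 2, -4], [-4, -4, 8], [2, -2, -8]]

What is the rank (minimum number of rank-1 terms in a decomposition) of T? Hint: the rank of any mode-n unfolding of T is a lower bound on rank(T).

3

Lower bound: the mode-3 unfolding of T (rows indexed by k, columns by (i,j) = (1,1), (1,2), (1,3), (2,1), (2,2), (2,3), (3,1), (3,2), (3,3)) is [[-4, 4, -4, 2, 2, -4, 4, -4, -8], [0, 0, 2, 2, 2, -4, 0, 0, 4], [-2, 2, -4, -4, -4, 8, 2, -2, -8]].
There the 3×3 minor on rows k ∈ {1, 2, 3}, columns (i,j) ∈ {(1,1), (1,3), (2,1)} is det [[-4, -4, 2], [0, 2, 2], [-2, -4, -4]] = 24 ≠ 0, so this unfolding has rank ≥ 3; CP rank is at least every unfolding rank, so rank(T) ≥ 3. (Flattening ranks never certify an upper bound on CP rank; for that we must actually write T with 3 rank-1 terms.)
Upper bound: T is a sum of 3 rank-1 terms, T = [0, 1, 0] ⊗ [1, 1, -2] ⊗ [2, 2, -4] + [1, 0, -1] ⊗ [1, -1, 0] ⊗ [-4, 0, -2] + [1, 0, 2] ⊗ [0, 0, 1] ⊗ [-4, 2, -4] (written with every a and b primitive with positive leading entry and the scale carried by c; CP decompositions are not unique, and this one is verified by expanding entrywise), so rank(T) ≤ 3.
These bounds meet, so rank(T) = 3.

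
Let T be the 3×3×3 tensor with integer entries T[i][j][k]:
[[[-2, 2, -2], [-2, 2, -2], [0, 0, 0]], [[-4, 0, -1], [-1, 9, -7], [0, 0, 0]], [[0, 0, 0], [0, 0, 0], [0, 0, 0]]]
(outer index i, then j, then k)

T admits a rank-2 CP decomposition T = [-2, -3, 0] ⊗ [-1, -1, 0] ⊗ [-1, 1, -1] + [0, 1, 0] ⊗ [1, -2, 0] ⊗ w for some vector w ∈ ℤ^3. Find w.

w = [-1, -3, 2]

Subtract the known terms from T to get the rank-1 residual R = [0, 1, 0] ⊗ [1, -2, 0] ⊗ w, so R[i,j,k] = a[i]·b[j]·w[k]. Pick indices with nonzero a[1]·b[0] = (1)·(1) = 1. Only the fibre through (1,0,·) is needed: R[1,0,:] = T[1,0,:] − Σₗ aₗ[1]bₗ[0]cₗ = [-4, 0, -1] − (-3)·(-1)·[-1, 1, -1] = [-1, -3, 2]. Then w[k] = R[1,0,k] / 1 for each k, giving w = [-1, -3, 2] / 1 = [-1, -3, 2].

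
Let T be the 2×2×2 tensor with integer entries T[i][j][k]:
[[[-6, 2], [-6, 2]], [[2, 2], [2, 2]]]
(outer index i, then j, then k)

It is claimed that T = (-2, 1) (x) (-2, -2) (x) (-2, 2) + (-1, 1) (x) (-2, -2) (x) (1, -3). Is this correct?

Reconstruct entrywise from the claimed factors. For example, T[1,1,0] = 2 and Σₗ aₗ[1]bₗ[1]cₗ[0] = (1)·(-2)·(-2) + (1)·(-2)·(1) = 2; checking all 8 entries, every one matches. The claim holds.

Yes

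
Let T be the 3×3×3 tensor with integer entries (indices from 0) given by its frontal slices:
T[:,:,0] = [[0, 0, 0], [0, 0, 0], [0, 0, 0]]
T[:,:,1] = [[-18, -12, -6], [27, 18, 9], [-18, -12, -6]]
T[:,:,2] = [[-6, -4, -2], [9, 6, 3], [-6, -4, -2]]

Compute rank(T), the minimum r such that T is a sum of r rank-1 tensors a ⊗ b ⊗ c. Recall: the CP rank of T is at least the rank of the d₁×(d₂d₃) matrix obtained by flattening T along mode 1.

Lower bound: T ≠ 0 (e.g. T[0,0,1] = -18), so rank(T) ≥ 1.
Upper bound: if T = a ⊗ b ⊗ c then every fibre of T is a multiple of the corresponding factor, so read the factors off the fibres through the nonzero entry T[0,0,1] = -18.
The mode-1 fibre T[:,0,1] = [-18, 27, -18] gives a = (2, -3, 2) (primitive direction); the mode-2 fibre T[0,:,1] = [-18, -12, -6] gives b = (3, 2, 1); then c[k] = T[0,0,k] / (a[0]·b[0]) = [0, -18, -6] / 6 = (0, -3, -1).
Expanding (2, -3, 2) ⊗ (3, 2, 1) ⊗ (0, -3, -1) reproduces all 27 entries of T, so T = (2, -3, 2) ⊗ (3, 2, 1) ⊗ (0, -3, -1) and rank(T) ≤ 1.
These bounds meet, so rank(T) = 1.

1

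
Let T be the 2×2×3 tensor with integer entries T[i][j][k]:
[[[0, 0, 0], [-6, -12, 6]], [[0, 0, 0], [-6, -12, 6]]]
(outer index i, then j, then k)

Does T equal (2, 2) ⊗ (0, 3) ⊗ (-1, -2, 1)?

Yes

Reconstruct entrywise from the claimed factors. For example, T[0,1,1] = -12 and Σₗ aₗ[0]bₗ[1]cₗ[1] = (2)·(3)·(-2) = -12; checking all 12 entries, every one matches. The claim holds.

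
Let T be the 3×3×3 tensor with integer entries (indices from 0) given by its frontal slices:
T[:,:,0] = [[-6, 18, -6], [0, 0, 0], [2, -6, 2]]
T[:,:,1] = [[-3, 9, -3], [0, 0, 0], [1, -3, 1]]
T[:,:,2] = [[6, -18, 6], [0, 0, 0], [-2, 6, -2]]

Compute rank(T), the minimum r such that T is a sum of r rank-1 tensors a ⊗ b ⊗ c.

Lower bound: T ≠ 0 (e.g. T[0,0,0] = -6), so rank(T) ≥ 1.
Upper bound: if T = a ⊗ b ⊗ c then every fibre of T is a multiple of the corresponding factor, so read the factors off the fibres through the nonzero entry T[0,0,0] = -6.
The mode-1 fibre T[:,0,0] = [-6, 0, 2] gives a = [3, 0, -1] (primitive direction); the mode-2 fibre T[0,:,0] = [-6, 18, -6] gives b = [1, -3, 1]; then c[k] = T[0,0,k] / (a[0]·b[0]) = [-6, -3, 6] / 3 = [-2, -1, 2].
Expanding [3, 0, -1] ⊗ [1, -3, 1] ⊗ [-2, -1, 2] reproduces all 27 entries of T, so T = [3, 0, -1] ⊗ [1, -3, 1] ⊗ [-2, -1, 2] and rank(T) ≤ 1.
These bounds meet, so rank(T) = 1.

1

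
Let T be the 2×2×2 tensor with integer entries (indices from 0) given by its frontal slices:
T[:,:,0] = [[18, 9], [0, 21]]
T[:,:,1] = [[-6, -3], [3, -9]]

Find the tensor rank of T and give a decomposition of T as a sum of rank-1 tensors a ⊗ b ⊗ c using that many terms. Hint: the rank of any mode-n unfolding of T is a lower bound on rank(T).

rank(T) = 2

Lower bound: the mode-1 unfolding of T (rows indexed by i, columns by (j,k) = (0,0), (0,1), (1,0), (1,1)) is [[18, -6, 9, -3], [0, 3, 21, -9]].
There the 2×2 minor on rows i ∈ {0, 1}, columns (j,k) ∈ {(0,0), (0,1)} is det [[18, -6], [0, 3]] = 54 ≠ 0, so this unfolding has rank ≥ 2; CP rank is at least every unfolding rank, so rank(T) ≥ 2. (This is only a lower bound: in general the CP rank may exceed every unfolding rank, so we still need to exhibit 2 rank-1 terms summing to T.)
Upper bound — finding two terms. Write S_k = T[:,:,k] for the frontal slices: S₀ = [[18, 9], [0, 21]], S₁ = [[-6, -3], [3, -9]].
If T = a₁ ⊗ b₁ ⊗ c₁ + a₂ ⊗ b₂ ⊗ c₂ then each S_k = c₁[k]·a₁b₁ᵀ + c₂[k]·a₂b₂ᵀ. S₀ and S₁ are linearly independent, so a₁b₁ᵀ and a₂b₂ᵀ must span the same plane of matrices: they are the rank-1 matrices of the form x·S₀ + y·S₁.
det(x·S₀ + y·S₁) is 378·x² − 315·xy + 63·y² = 63·(3·x − y)(2·x − y), vanishing at (x:y) = (1:3) and (1:2).
M₁ = S₀ + 3·S₁ = [[0, 0], [9, -6]] = 3·[0, 1][3, -2]ᵀ and M₂ = S₀ + 2·S₁ = [[6, 3], [6, 3]] = 3·[1, 1][2, 1]ᵀ, so take a₁ = [0, 1], b₁ = [3, -2], a₂ = [1, 1], b₂ = [2, 1].
Each slice is an integer combination of E₁ = a₁b₁ᵀ and E₂ = a₂b₂ᵀ: S₀ = −6·E₁ + 9·E₂, S₁ = 3·E₁ − 3·E₂; reading off coefficients, c₁ = [-6, 3] and c₂ = [9, -3].
Hence T = [0, 1] ⊗ [3, -2] ⊗ [-6, 3] + [1, 1] ⊗ [2, 1] ⊗ [9, -3], so rank(T) ≤ 2.
These bounds meet, so rank(T) = 2.
Check entry T[0,1,1] = -3: (0)·(-2)·(3) + (1)·(1)·(-3) = -3.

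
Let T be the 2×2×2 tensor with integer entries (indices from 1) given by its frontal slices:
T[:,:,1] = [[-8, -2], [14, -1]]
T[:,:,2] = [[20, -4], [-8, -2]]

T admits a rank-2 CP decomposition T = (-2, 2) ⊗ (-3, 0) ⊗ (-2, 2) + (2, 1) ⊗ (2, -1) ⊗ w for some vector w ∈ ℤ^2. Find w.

w = (1, 2)

Subtract the known terms from T to get the rank-1 residual R = (2, 1) ⊗ (2, -1) ⊗ w, so R[i,j,k] = a[i]·b[j]·w[k]. Pick indices with nonzero a[1]·b[1] = (2)·(2) = 4. Only the fibre through (1,1,·) is needed: R[1,1,:] = T[1,1,:] − Σₗ aₗ[1]bₗ[1]cₗ = [-8, 20] − (-2)·(-3)·(-2, 2) = [4, 8]. Then w[k] = R[1,1,k] / 4 for each k, giving w = [4, 8] / 4 = (1, 2).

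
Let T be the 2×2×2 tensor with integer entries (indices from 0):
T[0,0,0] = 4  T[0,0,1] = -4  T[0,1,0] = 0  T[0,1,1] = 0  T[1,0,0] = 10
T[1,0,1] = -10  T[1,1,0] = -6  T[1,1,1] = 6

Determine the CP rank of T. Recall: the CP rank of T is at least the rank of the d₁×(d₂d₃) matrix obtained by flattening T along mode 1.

Lower bound: the mode-2 unfolding of T (rows indexed by j, columns by (i,k) = (0,0), (0,1), (1,0), (1,1)) is [[4, -4, 10, -10], [0, 0, -6, 6]].
There the 2×2 minor on rows j ∈ {0, 1}, columns (i,k) ∈ {(0,0), (1,0)} is det [[4, 10], [0, -6]] = -24 ≠ 0, so this unfolding has rank ≥ 2; CP rank is at least every unfolding rank, so rank(T) ≥ 2. (Flattening ranks never certify an upper bound on CP rank; for that we must actually write T with 2 rank-1 terms.)
Upper bound — finding two terms. Every mode-3 slice of T is a multiple of one matrix: T[:,:,k] = c[k]·M with c = [1, -1] and M = [[4, 0], [10, -6]] (rows indexed by i, columns by j). So it suffices to write M as a sum of two rank-1 matrices.
Splitting M by its rows (i = 0, 1), M = [1, 0][4, 0]ᵀ + [0, 1][10, -6]ᵀ.
Hence T = [1, 0] ⊗ [4, 0] ⊗ [1, -1] + [0, 1] ⊗ [10, -6] ⊗ [1, -1], so rank(T) ≤ 2.
These bounds meet, so rank(T) = 2.
Check entry T[0,1,0] = 0: (1)·(0)·(1) + (0)·(-6)·(1) = 0.

2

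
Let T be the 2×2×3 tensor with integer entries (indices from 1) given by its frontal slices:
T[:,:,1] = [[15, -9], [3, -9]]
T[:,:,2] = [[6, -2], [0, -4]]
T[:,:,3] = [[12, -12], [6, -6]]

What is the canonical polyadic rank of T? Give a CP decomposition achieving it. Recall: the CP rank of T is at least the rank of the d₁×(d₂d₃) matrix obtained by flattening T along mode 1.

rank(T) = 2

Lower bound: in the mode-1 unfolding of T (rows indexed by i, columns by (j,k)) the 2×2 minor on rows i ∈ {1, 2}, columns (j,k) ∈ {(1,1), (1,2)} is det [[15, 6], [3, 0]] = -18 ≠ 0, so that unfolding has rank ≥ 2 and hence rank(T) ≥ 2 (CP rank is at least every unfolding rank, though it can be larger).
Upper bound: with S_k = T[:,:,k], the two rank-1 terms a₁b₁ᵀ, a₂b₂ᵀ are the rank-1 members of the pencil x·S₁ + y·S₂.
det(x·S₁ + y·S₂) is −108·x² − 108·xy − 24·y² = (-12)·(3·x + 2·y)(3·x + y), vanishing at (x:y) = (2:-3) and (1:-3).
M₁ = 2·S₁ − 3·S₂ = [[12, -12], [6, -6]] = 6·[2, 1][1, -1]ᵀ and M₂ = S₁ − 3·S₂ = [[-3, -3], [3, 3]] = (-3)·[1, -1][1, 1]ᵀ, so take a₁ = [2, 1], b₁ = [1, -1], a₂ = [1, -1], b₂ = [1, 1].
Each slice is an integer combination of E₁ = a₁b₁ᵀ and E₂ = a₂b₂ᵀ: S₁ = 6·E₁ + 3·E₂, S₂ = 2·E₁ + 2·E₂, S₃ = 6·E₁; reading off coefficients, c₁ = [6, 2, 6] and c₂ = [3, 2, 0].
Hence T = [2, 1] ⊗ [1, -1] ⊗ [6, 2, 6] + [1, -1] ⊗ [1, 1] ⊗ [3, 2, 0], so rank(T) ≤ 2.
These bounds meet, so rank(T) = 2.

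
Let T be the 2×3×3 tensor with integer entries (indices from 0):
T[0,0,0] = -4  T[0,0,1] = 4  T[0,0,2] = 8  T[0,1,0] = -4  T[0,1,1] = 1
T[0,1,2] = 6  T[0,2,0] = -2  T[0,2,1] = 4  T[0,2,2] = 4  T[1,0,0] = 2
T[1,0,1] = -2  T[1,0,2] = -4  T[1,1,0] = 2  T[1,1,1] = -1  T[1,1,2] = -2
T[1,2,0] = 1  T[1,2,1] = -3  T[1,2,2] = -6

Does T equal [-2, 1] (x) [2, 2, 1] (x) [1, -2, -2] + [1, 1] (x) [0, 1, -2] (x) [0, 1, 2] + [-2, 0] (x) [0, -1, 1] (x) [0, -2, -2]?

Reconstruct entry (0,0,1) from the claimed factors: Σₗ aₗ[0]bₗ[0]cₗ[1] = (-2)·(2)·(-2) + (1)·(0)·(1) + (-2)·(0)·(-2) = 8, but T[0,0,1] = 4. The claim is false.

No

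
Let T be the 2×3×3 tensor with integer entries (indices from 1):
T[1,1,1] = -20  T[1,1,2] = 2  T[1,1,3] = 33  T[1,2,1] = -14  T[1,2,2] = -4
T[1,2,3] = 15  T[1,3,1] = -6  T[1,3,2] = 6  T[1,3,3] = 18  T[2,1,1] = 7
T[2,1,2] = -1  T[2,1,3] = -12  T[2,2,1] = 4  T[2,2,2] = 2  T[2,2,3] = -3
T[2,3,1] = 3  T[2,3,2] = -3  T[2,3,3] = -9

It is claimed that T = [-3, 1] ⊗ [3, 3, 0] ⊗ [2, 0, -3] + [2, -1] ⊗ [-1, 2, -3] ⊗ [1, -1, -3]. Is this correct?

Yes

Reconstruct entrywise from the claimed factors. For example, T[1,1,1] = -20 and Σₗ aₗ[1]bₗ[1]cₗ[1] = (-3)·(3)·(2) + (2)·(-1)·(1) = -20; checking all 18 entries, every one matches. The claim holds.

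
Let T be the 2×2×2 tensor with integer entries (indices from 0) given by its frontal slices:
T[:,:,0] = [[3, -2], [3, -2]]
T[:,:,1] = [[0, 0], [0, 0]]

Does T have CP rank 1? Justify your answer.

Yes

If T = a ⊗ b ⊗ c then every fibre of T is a multiple of the corresponding factor, so read the factors off the fibres through the nonzero entry T[0,0,0] = 3.
The mode-1 fibre T[:,0,0] = [3, 3] gives a = (1, 1) (primitive direction); the mode-2 fibre T[0,:,0] = [3, -2] gives b = (3, -2); then c[k] = T[0,0,k] / (a[0]·b[0]) = [3, 0] / 3 = (1, 0).
Expanding (1, 1) ⊗ (3, -2) ⊗ (1, 0) reproduces all 8 entries of T, so T = (1, 1) ⊗ (3, -2) ⊗ (1, 0) and rank(T) ≤ 1.
Equivalently every frontal slice T[:,:,k] is c[k] times the rank-1 matrix (1, 1) ⊗ (3, -2). So T has rank 1 (it is nonzero).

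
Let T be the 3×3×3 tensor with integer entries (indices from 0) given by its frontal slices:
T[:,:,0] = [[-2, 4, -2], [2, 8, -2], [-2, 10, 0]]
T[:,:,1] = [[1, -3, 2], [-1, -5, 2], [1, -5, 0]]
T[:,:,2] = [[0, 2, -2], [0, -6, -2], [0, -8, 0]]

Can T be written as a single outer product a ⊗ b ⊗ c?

The mode-1 unfolding of T (rows indexed by i, columns by (j,k) = (0,0), (0,1), (0,2), (1,0), (1,1), (1,2), (2,0), (2,1), (2,2)) is [[-2, 1, 0, 4, -3, 2, -2, 2, -2], [2, -1, 0, 8, -5, -6, -2, 2, -2], [-2, 1, 0, 10, -5, -8, 0, 0, 0]].
There the 3×3 minor on rows i ∈ {0, 1, 2}, columns (j,k) ∈ {(0,0), (1,0), (1,1)} is det [[-2, 4, -3], [2, 8, -5], [-2, 10, -5]] = -48 ≠ 0, so this unfolding has rank ≥ 3; CP rank is at least every unfolding rank, so rank(T) ≥ 3.
In particular rank(T) ≥ 3 > 1, so T is not rank-1.

No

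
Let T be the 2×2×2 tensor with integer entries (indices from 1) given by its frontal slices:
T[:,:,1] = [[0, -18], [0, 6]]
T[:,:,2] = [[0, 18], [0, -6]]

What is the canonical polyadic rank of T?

1

Lower bound: T ≠ 0 (e.g. T[1,2,1] = -18), so rank(T) ≥ 1.
Upper bound: if T = a (x) b (x) c then every fibre of T is a multiple of the corresponding factor, so read the factors off the fibres through the nonzero entry T[1,2,1] = -18.
The mode-1 fibre T[:,2,1] = [-18, 6] gives a = (3, -1) (primitive direction); the mode-2 fibre T[1,:,1] = [0, -18] gives b = (0, 1); then c[k] = T[1,2,k] / (a[1]·b[2]) = [-18, 18] / 3 = (-6, 6).
Expanding (3, -1) (x) (0, 1) (x) (-6, 6) reproduces all 8 entries of T, so T = (3, -1) (x) (0, 1) (x) (-6, 6) and rank(T) ≤ 1.
These bounds meet, so rank(T) = 1.
Check entry T[2,1,2] = 0: (-1)·(0)·(6) = 0.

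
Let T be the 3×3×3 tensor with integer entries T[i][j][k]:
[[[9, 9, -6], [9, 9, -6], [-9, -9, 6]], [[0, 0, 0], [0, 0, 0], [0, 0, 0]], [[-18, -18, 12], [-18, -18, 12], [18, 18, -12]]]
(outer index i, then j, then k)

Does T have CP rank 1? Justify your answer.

If T = a ⊗ b ⊗ c then every fibre of T is a multiple of the corresponding factor, so read the factors off the fibres through the nonzero entry T[0,0,0] = 9.
The mode-1 fibre T[:,0,0] = [9, 0, -18] gives a = [1, 0, -2] (primitive direction); the mode-2 fibre T[0,:,0] = [9, 9, -9] gives b = [1, 1, -1]; then c[k] = T[0,0,k] / (a[0]·b[0]) = [9, 9, -6] / 1 = [9, 9, -6].
Expanding [1, 0, -2] ⊗ [1, 1, -1] ⊗ [9, 9, -6] reproduces all 27 entries of T, so T = [1, 0, -2] ⊗ [1, 1, -1] ⊗ [9, 9, -6] and rank(T) ≤ 1.
Equivalently every frontal slice T[:,:,k] is c[k] times the rank-1 matrix [1, 0, -2] ⊗ [1, 1, -1]. So T has rank 1 (it is nonzero).

Yes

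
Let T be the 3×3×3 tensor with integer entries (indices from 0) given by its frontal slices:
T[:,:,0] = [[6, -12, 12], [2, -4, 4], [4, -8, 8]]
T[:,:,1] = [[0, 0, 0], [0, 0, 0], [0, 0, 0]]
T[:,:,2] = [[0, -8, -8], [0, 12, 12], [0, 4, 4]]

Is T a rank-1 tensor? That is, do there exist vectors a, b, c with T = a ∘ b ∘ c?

The mode-3 unfolding of T (rows indexed by k, columns by (i,j) = (0,0), (0,1), (0,2), (1,0), (1,1), (1,2), (2,0), (2,1), (2,2)) is [[6, -12, 12, 2, -4, 4, 4, -8, 8], [0, 0, 0, 0, 0, 0, 0, 0, 0], [0, -8, -8, 0, 12, 12, 0, 4, 4]].
There the 2×2 minor on rows k ∈ {0, 2}, columns (i,j) ∈ {(0,0), (0,1)} is det [[6, -12], [0, -8]] = -48 ≠ 0, so this unfolding has rank ≥ 2; CP rank is at least every unfolding rank, so rank(T) ≥ 2.
In particular rank(T) ≥ 2 > 1, so T is not rank-1.

No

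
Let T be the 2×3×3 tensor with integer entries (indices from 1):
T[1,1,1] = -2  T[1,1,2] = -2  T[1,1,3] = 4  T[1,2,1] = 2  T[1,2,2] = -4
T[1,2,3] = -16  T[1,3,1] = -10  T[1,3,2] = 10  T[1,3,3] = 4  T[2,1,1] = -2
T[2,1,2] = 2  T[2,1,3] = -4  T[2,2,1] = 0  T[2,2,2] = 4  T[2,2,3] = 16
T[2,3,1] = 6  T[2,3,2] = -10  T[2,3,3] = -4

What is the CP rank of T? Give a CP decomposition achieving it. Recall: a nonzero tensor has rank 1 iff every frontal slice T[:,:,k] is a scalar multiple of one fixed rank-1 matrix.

Lower bound: the mode-3 unfolding of T (rows indexed by k, columns by (i,j) = (1,1), (1,2), (1,3), (2,1), (2,2), (2,3)) is [[-2, 2, -10, -2, 0, 6], [-2, -4, 10, 2, 4, -10], [4, -16, 4, -4, 16, -4]].
There the 3×3 minor on rows k ∈ {1, 2, 3}, columns (i,j) ∈ {(1,1), (1,2), (1,3)} is det [[-2, 2, -10], [-2, -4, 10], [4, -16, 4]] = -672 ≠ 0, so this unfolding has rank ≥ 3; CP rank is at least every unfolding rank, so rank(T) ≥ 3. (Unfolding ranks only ever bound the CP rank from below — rank(T) can be strictly larger than all of them — so the matching upper bound has to come from an explicit 3-term decomposition.)
Upper bound: T is a sum of 3 rank-1 terms, T = [1, -1] ⊗ [0, 1, -1] ⊗ [4, -8, -8] + [1, -1] ⊗ [1, -2, -1] ⊗ [2, -2, 4] + [1, 0] ⊗ [2, -1, 2] ⊗ [-2, 0, 0] (one valid choice — decompositions are not unique — normalised so each a, b is primitive with positive first nonzero entry; check it by expanding all entries), so rank(T) ≤ 3.
These bounds meet, so rank(T) = 3.

rank(T) = 3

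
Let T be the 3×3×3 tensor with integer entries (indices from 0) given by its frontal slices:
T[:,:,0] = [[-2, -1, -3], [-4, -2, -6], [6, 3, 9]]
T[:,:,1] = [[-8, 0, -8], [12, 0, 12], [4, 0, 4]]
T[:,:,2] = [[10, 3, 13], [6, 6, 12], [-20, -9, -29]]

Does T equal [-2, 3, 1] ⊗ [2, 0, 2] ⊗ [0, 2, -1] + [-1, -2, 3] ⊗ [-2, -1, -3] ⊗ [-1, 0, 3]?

Yes

Reconstruct entrywise from the claimed factors. For example, T[1,0,2] = 6 and Σₗ aₗ[1]bₗ[0]cₗ[2] = (3)·(2)·(-1) + (-2)·(-2)·(3) = 6; checking all 27 entries, every one matches. The claim holds.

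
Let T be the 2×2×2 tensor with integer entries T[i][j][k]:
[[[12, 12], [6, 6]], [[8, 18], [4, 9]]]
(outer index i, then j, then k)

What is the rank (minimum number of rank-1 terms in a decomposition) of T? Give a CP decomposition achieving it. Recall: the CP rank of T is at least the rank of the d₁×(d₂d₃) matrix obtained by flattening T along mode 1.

rank(T) = 2

Lower bound: the mode-3 unfolding of T (rows indexed by k, columns by (i,j) = (0,0), (0,1), (1,0), (1,1)) is [[12, 6, 8, 4], [12, 6, 18, 9]].
There the 2×2 minor on rows k ∈ {0, 1}, columns (i,j) ∈ {(0,0), (1,0)} is det [[12, 8], [12, 18]] = 120 ≠ 0, so this unfolding has rank ≥ 2; CP rank is at least every unfolding rank, so rank(T) ≥ 2. (Flattening ranks never certify an upper bound on CP rank; for that we must actually write T with 2 rank-1 terms.)
Upper bound — finding two terms. Every mode-2 slice of T is a multiple of one matrix: T[:,j,:] = b[j]·M with b = [2, 1] and M = [[6, 6], [4, 9]] (rows indexed by i, columns by k). So it suffices to write M as a sum of two rank-1 matrices.
Splitting M by its rows (i = 0, 1), M = [1, 0][6, 6]ᵀ + [0, 1][4, 9]ᵀ.
Hence T = [1, 0] (x) [2, 1] (x) [6, 6] + [0, 1] (x) [2, 1] (x) [4, 9], so rank(T) ≤ 2.
These bounds meet, so rank(T) = 2.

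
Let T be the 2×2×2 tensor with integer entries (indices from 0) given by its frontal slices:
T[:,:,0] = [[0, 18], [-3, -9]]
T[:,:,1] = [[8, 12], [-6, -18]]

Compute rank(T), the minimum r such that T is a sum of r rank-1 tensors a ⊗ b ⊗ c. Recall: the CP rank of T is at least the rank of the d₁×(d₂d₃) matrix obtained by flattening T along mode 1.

2

Lower bound: the mode-1 unfolding of T (rows indexed by i, columns by (j,k) = (0,0), (0,1), (1,0), (1,1)) is [[0, 8, 18, 12], [-3, -6, -9, -18]].
There the 2×2 minor on rows i ∈ {0, 1}, columns (j,k) ∈ {(0,0), (0,1)} is det [[0, 8], [-3, -6]] = 24 ≠ 0, so this unfolding has rank ≥ 2; CP rank is at least every unfolding rank, so rank(T) ≥ 2. (Flattening ranks never certify an upper bound on CP rank; for that we must actually write T with 2 rank-1 terms.)
Upper bound — finding two terms. Write S_k = T[:,:,k] for the frontal slices: S₀ = [[0, 18], [-3, -9]], S₁ = [[8, 12], [-6, -18]].
If T = a₁ ⊗ b₁ ⊗ c₁ + a₂ ⊗ b₂ ⊗ c₂ then each S_k = c₁[k]·a₁b₁ᵀ + c₂[k]·a₂b₂ᵀ. S₀ and S₁ are linearly independent, so a₁b₁ᵀ and a₂b₂ᵀ must span the same plane of matrices: they are the rank-1 matrices of the form x·S₀ + y·S₁.
det(x·S₀ + y·S₁) is 54·x² + 72·xy − 72·y² = 18·(3·x − 2·y)(x + 2·y), vanishing at (x:y) = (2:3) and (2:-1).
M₁ = 2·S₀ + 3·S₁ = [[24, 72], [-24, -72]] = 24·[1, -1][1, 3]ᵀ and M₂ = 2·S₀ − S₁ = [[-8, 24], [0, 0]] = (-8)·[1, 0][1, -3]ᵀ, so take a₁ = [1, -1], b₁ = [1, 3], a₂ = [1, 0], b₂ = [1, -3].
Each slice is an integer combination of E₁ = a₁b₁ᵀ and E₂ = a₂b₂ᵀ: S₀ = 3·E₁ − 3·E₂, S₁ = 6·E₁ + 2·E₂; reading off coefficients, c₁ = [3, 6] and c₂ = [-3, 2].
Hence T = [1, -1] ⊗ [1, 3] ⊗ [3, 6] + [1, 0] ⊗ [1, -3] ⊗ [-3, 2], so rank(T) ≤ 2.
These bounds meet, so rank(T) = 2.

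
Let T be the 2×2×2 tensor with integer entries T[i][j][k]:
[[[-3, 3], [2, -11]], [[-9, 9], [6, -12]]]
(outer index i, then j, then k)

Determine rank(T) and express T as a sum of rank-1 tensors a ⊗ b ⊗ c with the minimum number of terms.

Lower bound: the mode-2 unfolding of T (rows indexed by j, columns by (i,k) = (0,0), (0,1), (1,0), (1,1)) is [[-3, 3, -9, 9], [2, -11, 6, -12]].
There the 2×2 minor on rows j ∈ {0, 1}, columns (i,k) ∈ {(0,0), (0,1)} is det [[-3, 3], [2, -11]] = 27 ≠ 0, so this unfolding has rank ≥ 2; CP rank is at least every unfolding rank, so rank(T) ≥ 2. (This is only a lower bound: in general the CP rank may exceed every unfolding rank, so we still need to exhibit 2 rank-1 terms summing to T.)
Upper bound — finding two terms. Write S_k = T[:,:,k] for the frontal slices: S₀ = [[-3, 2], [-9, 6]], S₁ = [[3, -11], [9, -12]].
If T = a₁ ⊗ b₁ ⊗ c₁ + a₂ ⊗ b₂ ⊗ c₂ then each S_k = c₁[k]·a₁b₁ᵀ + c₂[k]·a₂b₂ᵀ. S₀ and S₁ are linearly independent, so a₁b₁ᵀ and a₂b₂ᵀ must span the same plane of matrices: they are the rank-1 matrices of the form x·S₀ + y·S₁.
det(x·S₀ + y·S₁) is −63·xy + 63·y² = (-63)·(x − y)(y), vanishing at (x:y) = (1:1) and (1:0).
M₁ = S₀ + S₁ = [[0, -9], [0, -6]] = (-3)·[3, 2][0, 1]ᵀ and M₂ = S₀ = [[-3, 2], [-9, 6]] = −[1, 3][3, -2]ᵀ, so take a₁ = [3, 2], b₁ = [0, 1], a₂ = [1, 3], b₂ = [3, -2].
Each slice is an integer combination of E₁ = a₁b₁ᵀ and E₂ = a₂b₂ᵀ: S₀ = −E₂, S₁ = −3·E₁ + E₂; reading off coefficients, c₁ = [0, -3] and c₂ = [-1, 1].
Hence T = [3, 2] ⊗ [0, 1] ⊗ [0, -3] + [1, 3] ⊗ [3, -2] ⊗ [-1, 1], so rank(T) ≤ 2.
These bounds meet, so rank(T) = 2.

rank(T) = 2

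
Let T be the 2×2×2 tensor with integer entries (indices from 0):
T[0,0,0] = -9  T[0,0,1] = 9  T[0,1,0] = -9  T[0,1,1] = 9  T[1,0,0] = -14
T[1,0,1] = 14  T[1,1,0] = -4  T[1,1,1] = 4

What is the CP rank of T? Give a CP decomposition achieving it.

Lower bound: the mode-2 unfolding of T (rows indexed by j, columns by (i,k) = (0,0), (0,1), (1,0), (1,1)) is [[-9, 9, -14, 14], [-9, 9, -4, 4]].
There the 2×2 minor on rows j ∈ {0, 1}, columns (i,k) ∈ {(0,0), (1,0)} is det [[-9, -14], [-9, -4]] = -90 ≠ 0, so this unfolding has rank ≥ 2; CP rank is at least every unfolding rank, so rank(T) ≥ 2. (This is only a lower bound: in general the CP rank may exceed every unfolding rank, so we still need to exhibit 2 rank-1 terms summing to T.)
Upper bound — finding two terms. Every mode-3 slice of T is a multiple of one matrix: T[:,:,k] = c[k]·M with c = [1, -1] and M = [[-9, -9], [-14, -4]] (rows indexed by i, columns by j). So it suffices to write M as a sum of two rank-1 matrices.
Splitting M by its rows (i = 0, 1), M = [1, 0][-9, -9]ᵀ + [0, 1][-14, -4]ᵀ.
Hence T = [1, 0] ⊗ [-9, -9] ⊗ [1, -1] + [0, 1] ⊗ [-14, -4] ⊗ [1, -1], so rank(T) ≤ 2.
These bounds meet, so rank(T) = 2.

rank(T) = 2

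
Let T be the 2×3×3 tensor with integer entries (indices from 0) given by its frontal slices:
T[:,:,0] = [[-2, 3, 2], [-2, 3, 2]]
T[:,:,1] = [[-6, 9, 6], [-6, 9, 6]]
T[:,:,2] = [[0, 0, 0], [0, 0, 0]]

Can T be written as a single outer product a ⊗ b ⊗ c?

Yes

If T = a ⊗ b ⊗ c then every fibre of T is a multiple of the corresponding factor, so read the factors off the fibres through the nonzero entry T[0,0,0] = -2.
The mode-1 fibre T[:,0,0] = [-2, -2] gives a = (1, 1) (primitive direction); the mode-2 fibre T[0,:,0] = [-2, 3, 2] gives b = (2, -3, -2); then c[k] = T[0,0,k] / (a[0]·b[0]) = [-2, -6, 0] / 2 = (-1, -3, 0).
Expanding (1, 1) ⊗ (2, -3, -2) ⊗ (-1, -3, 0) reproduces all 18 entries of T, so T = (1, 1) ⊗ (2, -3, -2) ⊗ (-1, -3, 0) and rank(T) ≤ 1.
Equivalently every frontal slice T[:,:,k] is c[k] times the rank-1 matrix (1, 1) ⊗ (2, -3, -2). So T has rank 1 (it is nonzero).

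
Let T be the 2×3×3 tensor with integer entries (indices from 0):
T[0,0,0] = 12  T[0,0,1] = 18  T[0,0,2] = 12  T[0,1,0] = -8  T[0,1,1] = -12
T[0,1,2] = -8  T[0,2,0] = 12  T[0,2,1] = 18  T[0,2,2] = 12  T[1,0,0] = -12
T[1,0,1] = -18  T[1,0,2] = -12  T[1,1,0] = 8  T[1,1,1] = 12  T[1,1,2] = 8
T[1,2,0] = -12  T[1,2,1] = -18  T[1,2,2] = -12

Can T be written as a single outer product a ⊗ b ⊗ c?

If T = a ⊗ b ⊗ c then every fibre of T is a multiple of the corresponding factor, so read the factors off the fibres through the nonzero entry T[0,0,0] = 12.
The mode-1 fibre T[:,0,0] = [12, -12] gives a = [1, -1] (primitive direction); the mode-2 fibre T[0,:,0] = [12, -8, 12] gives b = [3, -2, 3]; then c[k] = T[0,0,k] / (a[0]·b[0]) = [12, 18, 12] / 3 = [4, 6, 4].
Expanding [1, -1] ⊗ [3, -2, 3] ⊗ [4, 6, 4] reproduces all 18 entries of T, so T = [1, -1] ⊗ [3, -2, 3] ⊗ [4, 6, 4] and rank(T) ≤ 1.
Equivalently every frontal slice T[:,:,k] is c[k] times the rank-1 matrix [1, -1] ⊗ [3, -2, 3]. So T has rank 1 (it is nonzero).

Yes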